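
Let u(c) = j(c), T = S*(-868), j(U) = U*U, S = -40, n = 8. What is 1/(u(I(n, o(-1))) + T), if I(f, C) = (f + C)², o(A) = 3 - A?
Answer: 1/55456 ≈ 1.8032e-5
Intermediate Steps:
I(f, C) = (C + f)²
j(U) = U²
T = 34720 (T = -40*(-868) = 34720)
u(c) = c²
1/(u(I(n, o(-1))) + T) = 1/((((3 - 1*(-1)) + 8)²)² + 34720) = 1/((((3 + 1) + 8)²)² + 34720) = 1/(((4 + 8)²)² + 34720) = 1/((12²)² + 34720) = 1/(144² + 34720) = 1/(20736 + 34720) = 1/55456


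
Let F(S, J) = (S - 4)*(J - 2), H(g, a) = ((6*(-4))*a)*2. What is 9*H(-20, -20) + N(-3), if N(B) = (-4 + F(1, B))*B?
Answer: 8607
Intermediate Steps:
H(g, a) = -48*a (H(g, a) = -24*a*2 = -48*a)
F(S, J) = (-4 + S)*(-2 + J)
N(B) = B*(2 - 3*B) (N(B) = (-4 + (8 - 4*B - 2*1 + B*1))*B = (-4 + (8 - 4*B - 2 + B))*B = (-4 + (6 - 3*B))*B = (2 - 3*B)*B = B*(2 - 3*B))
9*H(-20, -20) + N(-3) = 9*(-48*(-20)) - 3*(2 - 3*(-3)) = 9*960 - 3*(2 + 9) = 8640 - 3*11 = 8640 - 33 = 8607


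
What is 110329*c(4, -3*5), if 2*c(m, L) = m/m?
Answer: 110329/2 ≈ 55165.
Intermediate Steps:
c(m, L) = 1/2 (c(m, L) = (m/m)/2 = (1/2)*1 = 1/2)
110329*c(4, -3*5) = 110329*(1/2) = 110329/2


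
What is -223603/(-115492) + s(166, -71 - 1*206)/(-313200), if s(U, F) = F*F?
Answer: 15292718483/9043023600 ≈ 1.6911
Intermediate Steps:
s(U, F) = F²
-223603/(-115492) + s(166, -71 - 1*206)/(-313200) = -223603/(-115492) + (-71 - 1*206)²/(-313200) = -223603*(-1/115492) + (-71 - 206)²*(-1/313200) = 223603/115492 + (-277)²*(-1/313200) = 223603/115492 + 76729*(-1/313200) = 223603/115492 - 76729/313200 = 15292718483/9043023600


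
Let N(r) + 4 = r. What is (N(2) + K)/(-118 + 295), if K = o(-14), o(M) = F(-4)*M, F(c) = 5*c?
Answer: 278/177 ≈ 1.5706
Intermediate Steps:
N(r) = -4 + r
o(M) = -20*M (o(M) = (5*(-4))*M = -20*M)
K = 280 (K = -20*(-14) = 280)
(N(2) + K)/(-118 + 295) = ((-4 + 2) + 280)/(-118 + 295) = (-2 + 280)/177 = 278*(1/177) = 278/177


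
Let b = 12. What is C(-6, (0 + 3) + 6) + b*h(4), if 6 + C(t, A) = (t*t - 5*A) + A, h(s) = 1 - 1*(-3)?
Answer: 42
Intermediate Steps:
h(s) = 4 (h(s) = 1 + 3 = 4)
C(t, A) = -6 + t² - 4*A (C(t, A) = -6 + ((t*t - 5*A) + A) = -6 + ((t² - 5*A) + A) = -6 + (t² - 4*A) = -6 + t² - 4*A)
C(-6, (0 + 3) + 6) + b*h(4) = (-6 + (-6)² - 4*((0 + 3) + 6)) + 12*4 = (-6 + 36 - 4*(3 + 6)) + 48 = (-6 + 36 - 4*9) + 48 = (-6 + 36 - 36) + 48 = -6 + 48 = 42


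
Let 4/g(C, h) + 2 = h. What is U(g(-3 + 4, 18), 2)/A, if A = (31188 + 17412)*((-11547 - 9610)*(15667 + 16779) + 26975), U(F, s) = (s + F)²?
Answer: -1/6589757251200 ≈ -1.5175e-13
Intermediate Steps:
g(C, h) = 4/(-2 + h)
U(F, s) = (F + s)²
A = -33360646084200 (A = 48600*(-21157*32446 + 26975) = 48600*(-686460022 + 26975) = 48600*(-686433047) = -33360646084200)
U(g(-3 + 4, 18), 2)/A = (4/(-2 + 18) + 2)²/(-33360646084200) = (4/16 + 2)²*(-1/33360646084200) = (4*(1/16) + 2)²*(-1/33360646084200) = (¼ + 2)²*(-1/33360646084200) = (9/4)²*(-1/33360646084200) = (81/16)*(-1/33360646084200) = -1/6589757251200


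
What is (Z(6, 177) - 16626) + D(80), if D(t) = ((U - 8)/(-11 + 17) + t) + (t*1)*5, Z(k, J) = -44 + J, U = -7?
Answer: -32031/2 ≈ -16016.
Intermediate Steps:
D(t) = -5/2 + 6*t (D(t) = ((-7 - 8)/(-11 + 17) + t) + (t*1)*5 = (-15/6 + t) + t*5 = (-15*⅙ + t) + 5*t = (-5/2 + t) + 5*t = -5/2 + 6*t)
(Z(6, 177) - 16626) + D(80) = ((-44 + 177) - 16626) + (-5/2 + 6*80) = (133 - 16626) + (-5/2 + 480) = -16493 + 955/2 = -32031/2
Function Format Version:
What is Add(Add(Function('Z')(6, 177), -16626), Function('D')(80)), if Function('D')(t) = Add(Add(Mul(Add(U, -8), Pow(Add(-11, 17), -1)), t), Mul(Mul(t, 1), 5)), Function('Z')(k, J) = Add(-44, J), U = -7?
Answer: Rational(-32031, 2) ≈ -16016.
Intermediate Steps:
Function('D')(t) = Add(Rational(-5, 2), Mul(6, t)) (Function('D')(t) = Add(Add(Mul(Add(-7, -8), Pow(Add(-11, 17), -1)), t), Mul(Mul(t, 1), 5)) = Add(Add(Mul(-15, Pow(6, -1)), t), Mul(t, 5)) = Add(Add(Mul(-15, Rational(1, 6)), t), Mul(5, t)) = Add(Add(Rational(-5, 2), t), Mul(5, t)) = Add(Rational(-5, 2), Mul(6, t)))
Add(Add(Function('Z')(6, 177), -16626), Function('D')(80)) = Add(Add(Add(-44, 177), -16626), Add(Rational(-5, 2), Mul(6, 80))) = Add(Add(133, -16626), Add(Rational(-5, 2), 480)) = Add(-16493, Rational(955, 2)) = Rational(-32031, 2)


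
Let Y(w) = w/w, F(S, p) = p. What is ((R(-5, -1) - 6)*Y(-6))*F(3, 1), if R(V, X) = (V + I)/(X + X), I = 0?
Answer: -7/2 ≈ -3.5000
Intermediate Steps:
R(V, X) = V/(2*X) (R(V, X) = (V + 0)/(X + X) = V/((2*X)) = V*(1/(2*X)) = V/(2*X))
Y(w) = 1
((R(-5, -1) - 6)*Y(-6))*F(3, 1) = (((½)*(-5)/(-1) - 6)*1)*1 = (((½)*(-5)*(-1) - 6)*1)*1 = ((5/2 - 6)*1)*1 = -7/2*1*1 = -7/2*1 = -7/2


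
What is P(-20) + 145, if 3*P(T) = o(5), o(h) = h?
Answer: 440/3 ≈ 146.67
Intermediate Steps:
P(T) = 5/3 (P(T) = (⅓)*5 = 5/3)
P(-20) + 145 = 5/3 + 145 = 440/3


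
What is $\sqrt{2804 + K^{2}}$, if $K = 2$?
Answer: $6 \sqrt{78} \approx 52.991$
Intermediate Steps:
$\sqrt{2804 + K^{2}} = \sqrt{2804 + 2^{2}} = \sqrt{2804 + 4} = \sqrt{2808} = 6 \sqrt{78}$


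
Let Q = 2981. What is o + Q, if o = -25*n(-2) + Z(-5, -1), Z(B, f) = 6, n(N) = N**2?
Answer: 2887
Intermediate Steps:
o = -94 (o = -25*(-2)**2 + 6 = -25*4 + 6 = -100 + 6 = -94)
o + Q = -94 + 2981 = 2887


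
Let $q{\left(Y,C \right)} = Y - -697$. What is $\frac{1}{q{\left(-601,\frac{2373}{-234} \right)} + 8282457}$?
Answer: $\frac{1}{8282553} \approx 1.2074 \cdot 10^{-7}$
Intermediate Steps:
$q{\left(Y,C \right)} = 697 + Y$ ($q{\left(Y,C \right)} = Y + 697 = 697 + Y$)
$\frac{1}{q{\left(-601,\frac{2373}{-234} \right)} + 8282457} = \frac{1}{\left(697 - 601\right) + 8282457} = \frac{1}{96 + 8282457} = \frac{1}{8282553}$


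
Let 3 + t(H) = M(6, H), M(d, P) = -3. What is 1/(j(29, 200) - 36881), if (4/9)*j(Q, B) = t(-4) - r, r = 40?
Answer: -2/73969 ≈ -2.7038e-5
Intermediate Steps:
t(H) = -6 (t(H) = -3 - 3 = -6)
j(Q, B) = -207/2 (j(Q, B) = 9*(-6 - 1*40)/4 = 9*(-6 - 40)/4 = (9/4)*(-46) = -207/2)
1/(j(29, 200) - 36881) = 1/(-207/2 - 36881) = 1/(-73969/2) = -2/73969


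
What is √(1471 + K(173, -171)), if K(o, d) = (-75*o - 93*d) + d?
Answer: 2*√1057 ≈ 65.023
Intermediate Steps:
K(o, d) = -92*d - 75*o (K(o, d) = (-93*d - 75*o) + d = -92*d - 75*o)
√(1471 + K(173, -171)) = √(1471 + (-92*(-171) - 75*173)) = √(1471 + (15732 - 12975)) = √(1471 + 2757) = √4228 = 2*√1057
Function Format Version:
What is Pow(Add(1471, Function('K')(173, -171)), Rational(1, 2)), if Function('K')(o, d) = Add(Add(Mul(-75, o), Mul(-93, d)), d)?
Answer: Mul(2, Pow(1057, Rational(1, 2))) ≈ 65.023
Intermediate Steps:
Function('K')(o, d) = Add(Mul(-92, d), Mul(-75, o)) (Function('K')(o, d) = Add(Add(Mul(-93, d), Mul(-75, o)), d) = Add(Mul(-92, d), Mul(-75, o)))
Pow(Add(1471, Function('K')(173, -171)), Rational(1, 2)) = Pow(Add(1471, Add(Mul(-92, -171), Mul(-75, 173))), Rational(1, 2)) = Pow(Add(1471, Add(15732, -12975)), Rational(1, 2)) = Pow(Add(1471, 2757), Rational(1, 2)) = Pow(4228, Rational(1, 2)) = Mul(2, Pow(1057, Rational(1, 2)))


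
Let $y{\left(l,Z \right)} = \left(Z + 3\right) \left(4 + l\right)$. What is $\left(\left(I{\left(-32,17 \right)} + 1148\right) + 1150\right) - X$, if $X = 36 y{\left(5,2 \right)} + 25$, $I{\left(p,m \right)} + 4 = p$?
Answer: $617$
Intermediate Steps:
$y{\left(l,Z \right)} = \left(3 + Z\right) \left(4 + l\right)$
$I{\left(p,m \right)} = -4 + p$
$X = 1645$ ($X = 36 \left(12 + 3 \cdot 5 + 4 \cdot 2 + 2 \cdot 5\right) + 25 = 36 \left(12 + 15 + 8 + 10\right) + 25 = 36 \cdot 45 + 25 = 1620 + 25 = 1645$)
$\left(\left(I{\left(-32,17 \right)} + 1148\right) + 1150\right) - X = \left(\left(\left(-4 - 32\right) + 1148\right) + 1150\right) - 1645 = \left(\left(-36 + 1148\right) + 1150\right) - 1645 = \left(1112 + 1150\right) - 1645 = 2262 - 1645 = 617$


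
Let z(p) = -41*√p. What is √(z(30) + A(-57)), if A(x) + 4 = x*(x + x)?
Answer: √(6494 - 41*√30) ≈ 79.180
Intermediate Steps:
A(x) = -4 + 2*x² (A(x) = -4 + x*(x + x) = -4 + x*(2*x) = -4 + 2*x²)
√(z(30) + A(-57)) = √(-41*√30 + (-4 + 2*(-57)²)) = √(-41*√30 + (-4 + 2*3249)) = √(-41*√30 + (-4 + 6498)) = √(-41*√30 + 6494) = √(6494 - 41*√30)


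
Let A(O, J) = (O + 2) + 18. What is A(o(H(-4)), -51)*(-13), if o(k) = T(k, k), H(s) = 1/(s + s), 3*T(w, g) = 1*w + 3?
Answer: -6539/24 ≈ -272.46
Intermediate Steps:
T(w, g) = 1 + w/3 (T(w, g) = (1*w + 3)/3 = (w + 3)/3 = (3 + w)/3 = 1 + w/3)
H(s) = 1/(2*s)
o(k) = 1 + k/3
A(O, J) = 20 + O (A(O, J) = (2 + O) + 18 = 20 + O)
A(o(H(-4)), -51)*(-13) = (20 + (1 + ((½)/(-4))/3))*(-13) = (20 + (1 + ((½)*(-¼))/3))*(-13) = (20 + (1 + (⅓)*(-⅛)))*(-13) = (20 + (1 - 1/24))*(-13) = (20 + 23/24)*(-13) = (503/24)*(-13) = -6539/24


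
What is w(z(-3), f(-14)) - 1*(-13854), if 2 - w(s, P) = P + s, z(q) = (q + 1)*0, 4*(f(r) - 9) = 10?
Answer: 27689/2 ≈ 13845.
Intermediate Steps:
f(r) = 23/2 (f(r) = 9 + (1/4)*10 = 9 + 5/2 = 23/2)
z(q) = 0 (z(q) = (1 + q)*0 = 0)
w(s, P) = 2 - P - s (w(s, P) = 2 - (P + s) = 2 + (-P - s) = 2 - P - s)
w(z(-3), f(-14)) - 1*(-13854) = (2 - 1*23/2 - 1*0) - 1*(-13854) = (2 - 23/2 + 0) + 13854 = -19/2 + 13854 = 27689/2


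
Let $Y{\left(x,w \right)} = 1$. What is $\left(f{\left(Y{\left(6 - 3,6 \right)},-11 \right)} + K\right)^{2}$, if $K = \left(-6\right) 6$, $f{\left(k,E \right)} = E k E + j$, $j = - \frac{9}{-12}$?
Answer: $\frac{117649}{16} \approx 7353.1$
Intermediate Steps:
$j = \frac{3}{4}$ ($j = \left(-9\right) \left(- \frac{1}{12}\right) = \frac{3}{4} \approx 0.75$)
$f{\left(k,E \right)} = \frac{3}{4} + k E^{2}$ ($f{\left(k,E \right)} = E k E + \frac{3}{4} = k E^{2} + \frac{3}{4} = \frac{3}{4} + k E^{2}$)
$K = -36$
$\left(f{\left(Y{\left(6 - 3,6 \right)},-11 \right)} + K\right)^{2} = \left(\left(\frac{3}{4} + 1 \left(-11\right)^{2}\right) - 36\right)^{2} = \left(\left(\frac{3}{4} + 1 \cdot 121\right) - 36\right)^{2} = \left(\left(\frac{3}{4} + 121\right) - 36\right)^{2} = \left(\frac{487}{4} - 36\right)^{2} = \left(\frac{343}{4}\right)^{2} = \frac{117649}{16}$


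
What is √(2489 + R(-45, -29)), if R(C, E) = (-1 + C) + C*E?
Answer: 2*√937 ≈ 61.221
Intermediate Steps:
R(C, E) = -1 + C + C*E
√(2489 + R(-45, -29)) = √(2489 + (-1 - 45 - 45*(-29))) = √(2489 + (-1 - 45 + 1305)) = √(2489 + 1259) = √3748 = 2*√937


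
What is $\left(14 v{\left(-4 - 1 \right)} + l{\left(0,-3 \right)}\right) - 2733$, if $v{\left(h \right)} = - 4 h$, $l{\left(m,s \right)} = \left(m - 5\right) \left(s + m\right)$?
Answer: $-2438$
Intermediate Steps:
$l{\left(m,s \right)} = \left(-5 + m\right) \left(m + s\right)$
$\left(14 v{\left(-4 - 1 \right)} + l{\left(0,-3 \right)}\right) - 2733 = \left(14 \left(- 4 \left(-4 - 1\right)\right) + \left(0^{2} - 0 - -15 + 0 \left(-3\right)\right)\right) - 2733 = \left(14 \left(\left(-4\right) \left(-5\right)\right) + \left(0 + 0 + 15 + 0\right)\right) - 2733 = \left(14 \cdot 20 + 15\right) - 2733 = \left(280 + 15\right) - 2733 = 295 - 2733 = -2438$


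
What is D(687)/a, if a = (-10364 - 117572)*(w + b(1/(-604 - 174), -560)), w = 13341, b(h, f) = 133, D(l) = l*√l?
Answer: -687*√687/1723809664 ≈ -1.0446e-5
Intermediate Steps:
D(l) = l^(3/2)
a = -1723809664 (a = (-10364 - 117572)*(13341 + 133) = -127936*13474 = -1723809664)
D(687)/a = 687^(3/2)/(-1723809664) = (687*√687)*(-1/1723809664) = -687*√687/1723809664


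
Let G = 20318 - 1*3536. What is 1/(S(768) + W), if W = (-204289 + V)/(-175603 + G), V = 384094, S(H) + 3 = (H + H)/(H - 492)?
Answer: 3652883/5234924 ≈ 0.69779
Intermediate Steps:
S(H) = -3 + 2*H/(-492 + H) (S(H) = -3 + (H + H)/(H - 492) = -3 + (2*H)/(-492 + H) = -3 + 2*H/(-492 + H))
G = 16782 (G = 20318 - 3536 = 16782)
W = -179805/158821 (W = (-204289 + 384094)/(-175603 + 16782) = 179805/(-158821) = 179805*(-1/158821) = -179805/158821 ≈ -1.1321)
1/(S(768) + W) = 1/((1476 - 1*768)/(-492 + 768) - 179805/158821) = 1/((1476 - 768)/276 - 179805/158821) = 1/((1/276)*708 - 179805/158821) = 1/(59/23 - 179805/158821) = 1/(5234924/3652883) = 3652883/5234924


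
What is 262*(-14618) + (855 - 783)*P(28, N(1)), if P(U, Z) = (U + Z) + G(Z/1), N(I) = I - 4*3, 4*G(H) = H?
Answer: -3828890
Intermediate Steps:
G(H) = H/4
N(I) = -12 + I (N(I) = I - 12 = -12 + I)
P(U, Z) = U + 5*Z/4 (P(U, Z) = (U + Z) + (Z/1)/4 = (U + Z) + (Z*1)/4 = (U + Z) + Z/4 = U + 5*Z/4)
262*(-14618) + (855 - 783)*P(28, N(1)) = 262*(-14618) + (855 - 783)*(28 + 5*(-12 + 1)/4) = -3829916 + 72*(28 + (5/4)*(-11)) = -3829916 + 72*(28 - 55/4) = -3829916 + 72*(57/4) = -3829916 + 1026 = -3828890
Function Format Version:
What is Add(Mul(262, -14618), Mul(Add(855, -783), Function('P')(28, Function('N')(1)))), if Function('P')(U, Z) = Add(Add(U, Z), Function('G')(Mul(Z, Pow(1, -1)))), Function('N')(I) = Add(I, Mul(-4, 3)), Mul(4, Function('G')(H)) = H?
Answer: -3828890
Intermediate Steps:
Function('G')(H) = Mul(Rational(1, 4), H)
Function('N')(I) = Add(-12, I) (Function('N')(I) = Add(I, -12) = Add(-12, I))
Function('P')(U, Z) = Add(U, Mul(Rational(5, 4), Z)) (Function('P')(U, Z) = Add(Add(U, Z), Mul(Rational(1, 4), Mul(Z, Pow(1, -1)))) = Add(Add(U, Z), Mul(Rational(1, 4), Mul(Z, 1))) = Add(Add(U, Z), Mul(Rational(1, 4), Z)) = Add(U, Mul(Rational(5, 4), Z)))
Add(Mul(262, -14618), Mul(Add(855, -783), Function('P')(28, Function('N')(1)))) = Add(Mul(262, -14618), Mul(Add(855, -783), Add(28, Mul(Rational(5, 4), Add(-12, 1))))) = Add(-3829916, Mul(72, Add(28, Mul(Rational(5, 4), -11)))) = Add(-3829916, Mul(72, Add(28, Rational(-55, 4)))) = Add(-3829916, Mul(72, Rational(57, 4))) = Add(-3829916, 1026) = -3828890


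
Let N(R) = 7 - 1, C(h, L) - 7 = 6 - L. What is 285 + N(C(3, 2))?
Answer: 291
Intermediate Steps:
C(h, L) = 13 - L (C(h, L) = 7 + (6 - L) = 13 - L)
N(R) = 6
285 + N(C(3, 2)) = 285 + 6 = 291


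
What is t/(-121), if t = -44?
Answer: 4/11 ≈ 0.36364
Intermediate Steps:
t/(-121) = -44/(-121) = -1/121*(-44) = 4/11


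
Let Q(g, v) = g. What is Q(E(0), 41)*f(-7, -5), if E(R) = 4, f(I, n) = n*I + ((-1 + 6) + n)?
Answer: 140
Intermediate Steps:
f(I, n) = 5 + n + I*n (f(I, n) = I*n + (5 + n) = 5 + n + I*n)
Q(E(0), 41)*f(-7, -5) = 4*(5 - 5 - 7*(-5)) = 4*(5 - 5 + 35) = 4*35 = 140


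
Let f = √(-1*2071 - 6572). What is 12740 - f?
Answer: 12740 - I*√8643 ≈ 12740.0 - 92.968*I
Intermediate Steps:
f = I*√8643 (f = √(-2071 - 6572) = √(-8643) = I*√8643 ≈ 92.968*I)
12740 - f = 12740 - I*√8643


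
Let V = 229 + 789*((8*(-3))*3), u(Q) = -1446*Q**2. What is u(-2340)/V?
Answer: 7917717600/56579 ≈ 1.3994e+5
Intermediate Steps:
V = -56579 (V = 229 + 789*(-24*3) = 229 + 789*(-72) = 229 - 56808 = -56579)
u(-2340)/V = -1446*(-2340)**2/(-56579) = -1446*5475600*(-1/56579) = -7917717600*(-1/56579) = 7917717600/56579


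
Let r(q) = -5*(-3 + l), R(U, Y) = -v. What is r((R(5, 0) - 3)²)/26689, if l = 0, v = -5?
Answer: 15/26689 ≈ 0.00056203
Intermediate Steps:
R(U, Y) = 5 (R(U, Y) = -1*(-5) = 5)
r(q) = 15 (r(q) = -5*(-3 + 0) = -5*(-3) = 15)
r((R(5, 0) - 3)²)/26689 = 15/26689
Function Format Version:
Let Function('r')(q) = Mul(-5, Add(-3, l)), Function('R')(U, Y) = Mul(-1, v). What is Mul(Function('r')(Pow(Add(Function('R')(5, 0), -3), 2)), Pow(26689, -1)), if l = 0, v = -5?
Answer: Rational(15, 26689) ≈ 0.00056203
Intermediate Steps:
Function('R')(U, Y) = 5 (Function('R')(U, Y) = Mul(-1, -5) = 5)
Function('r')(q) = 15 (Function('r')(q) = Mul(-5, Add(-3, 0)) = Mul(-5, -3) = 15)
Mul(Function('r')(Pow(Add(Function('R')(5, 0), -3), 2)), Pow(26689, -1)) = Mul(15, Pow(26689, -1)) = Mul(15, Rational(1, 26689)) = Rational(15, 26689)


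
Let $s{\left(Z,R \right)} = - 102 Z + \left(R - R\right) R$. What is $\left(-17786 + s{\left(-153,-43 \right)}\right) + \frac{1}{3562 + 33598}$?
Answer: $- \frac{81008799}{37160} \approx -2180.0$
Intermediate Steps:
$s{\left(Z,R \right)} = - 102 Z$ ($s{\left(Z,R \right)} = - 102 Z + 0 R = - 102 Z + 0 = - 102 Z$)
$\left(-17786 + s{\left(-153,-43 \right)}\right) + \frac{1}{3562 + 33598} = \left(-17786 - -15606\right) + \frac{1}{3562 + 33598} = \left(-17786 + 15606\right) + \frac{1}{37160} = -2180 + \frac{1}{37160} = - \frac{81008799}{37160}$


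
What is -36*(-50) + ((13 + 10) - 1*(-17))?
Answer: 1840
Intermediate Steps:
-36*(-50) + ((13 + 10) - 1*(-17)) = 1800 + (23 + 17) = 1800 + 40 = 1840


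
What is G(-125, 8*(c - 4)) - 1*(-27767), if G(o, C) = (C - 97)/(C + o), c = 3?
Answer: 527588/19 ≈ 27768.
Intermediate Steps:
G(o, C) = (-97 + C)/(C + o)
G(-125, 8*(c - 4)) - 1*(-27767) = (-97 + 8*(3 - 4))/(8*(3 - 4) - 125) - 1*(-27767) = (-97 + 8*(-1))/(8*(-1) - 125) + 27767 = (-97 - 8)/(-8 - 125) + 27767 = -105/(-133) + 27767 = -1/133*(-105) + 27767 = 15/19 + 27767 = 527588/19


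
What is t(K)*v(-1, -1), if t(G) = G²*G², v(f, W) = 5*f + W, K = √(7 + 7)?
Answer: -1176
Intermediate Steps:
K = √14 ≈ 3.7417
v(f, W) = W + 5*f
t(G) = G⁴
t(K)*v(-1, -1) = (√14)⁴*(-1 + 5*(-1)) = 196*(-1 - 5) = 196*(-6) = -1176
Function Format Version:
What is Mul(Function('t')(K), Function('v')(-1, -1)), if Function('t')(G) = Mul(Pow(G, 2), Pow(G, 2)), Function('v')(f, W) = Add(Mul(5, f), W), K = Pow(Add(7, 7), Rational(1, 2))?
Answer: -1176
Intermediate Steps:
K = Pow(14, Rational(1, 2)) ≈ 3.7417
Function('v')(f, W) = Add(W, Mul(5, f))
Function('t')(G) = Pow(G, 4)
Mul(Function('t')(K), Function('v')(-1, -1)) = Mul(Pow(Pow(14, Rational(1, 2)), 4), Add(-1, Mul(5, -1))) = Mul(196, Add(-1, -5)) = Mul(196, -6) = -1176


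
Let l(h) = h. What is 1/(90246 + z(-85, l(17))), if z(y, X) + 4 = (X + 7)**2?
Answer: 1/90818 ≈ 1.1011e-5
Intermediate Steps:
z(y, X) = -4 + (7 + X)**2 (z(y, X) = -4 + (X + 7)**2 = -4 + (7 + X)**2)
1/(90246 + z(-85, l(17))) = 1/(90246 + (-4 + (7 + 17)**2)) = 1/(90246 + (-4 + 24**2)) = 1/(90246 + (-4 + 576)) = 1/(90246 + 572) = 1/90818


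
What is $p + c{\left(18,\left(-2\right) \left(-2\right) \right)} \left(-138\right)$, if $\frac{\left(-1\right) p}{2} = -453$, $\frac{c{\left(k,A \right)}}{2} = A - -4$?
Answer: $-1302$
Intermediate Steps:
$c{\left(k,A \right)} = 8 + 2 A$ ($c{\left(k,A \right)} = 2 \left(A - -4\right) = 2 \left(A + 4\right) = 2 \left(4 + A\right) = 8 + 2 A$)
$p = 906$ ($p = \left(-2\right) \left(-453\right) = 906$)
$p + c{\left(18,\left(-2\right) \left(-2\right) \right)} \left(-138\right) = 906 + \left(8 + 2 \left(\left(-2\right) \left(-2\right)\right)\right) \left(-138\right) = 906 + \left(8 + 2 \cdot 4\right) \left(-138\right) = 906 + \left(8 + 8\right) \left(-138\right) = 906 + 16 \left(-138\right) = 906 - 2208 = -1302$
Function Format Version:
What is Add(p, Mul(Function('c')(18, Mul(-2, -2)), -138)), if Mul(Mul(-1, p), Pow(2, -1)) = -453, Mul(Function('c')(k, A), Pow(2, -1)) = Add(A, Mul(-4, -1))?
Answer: -1302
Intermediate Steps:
Function('c')(k, A) = Add(8, Mul(2, A)) (Function('c')(k, A) = Mul(2, Add(A, Mul(-4, -1))) = Mul(2, Add(A, 4)) = Mul(2, Add(4, A)) = Add(8, Mul(2, A)))
p = 906 (p = Mul(-2, -453) = 906)
Add(p, Mul(Function('c')(18, Mul(-2, -2)), -138)) = Add(906, Mul(Add(8, Mul(2, Mul(-2, -2))), -138)) = Add(906, Mul(Add(8, Mul(2, 4)), -138)) = Add(906, Mul(Add(8, 8), -138)) = Add(906, Mul(16, -138)) = Add(906, -2208) = -1302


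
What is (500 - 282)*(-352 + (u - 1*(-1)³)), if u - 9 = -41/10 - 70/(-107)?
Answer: -40289343/535 ≈ -75307.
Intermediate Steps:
u = 5943/1070 (u = 9 + (-41/10 - 70/(-107)) = 9 + (-41*⅒ - 70*(-1/107)) = 9 + (-41/10 + 70/107) = 9 - 3687/1070 = 5943/1070 ≈ 5.5542)
(500 - 282)*(-352 + (u - 1*(-1)³)) = (500 - 282)*(-352 + (5943/1070 - 1*(-1)³)) = 218*(-352 + (5943/1070 - 1*(-1))) = 218*(-352 + (5943/1070 + 1)) = 218*(-352 + 7013/1070) = 218*(-369627/1070) = -40289343/535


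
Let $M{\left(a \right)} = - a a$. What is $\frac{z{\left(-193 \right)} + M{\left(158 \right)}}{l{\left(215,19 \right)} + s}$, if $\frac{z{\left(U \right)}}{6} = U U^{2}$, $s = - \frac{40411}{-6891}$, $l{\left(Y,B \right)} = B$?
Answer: $- \frac{148705388823}{85670} \approx -1.7358 \cdot 10^{6}$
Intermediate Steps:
$s = \frac{40411}{6891}$ ($s = \left(-40411\right) \left(- \frac{1}{6891}\right) = \frac{40411}{6891} \approx 5.8643$)
$z{\left(U \right)} = 6 U^{3}$ ($z{\left(U \right)} = 6 U U^{2} = 6 U^{3}$)
$M{\left(a \right)} = - a^{2}$
$\frac{z{\left(-193 \right)} + M{\left(158 \right)}}{l{\left(215,19 \right)} + s} = \frac{6 \left(-193\right)^{3} - 158^{2}}{19 + \frac{40411}{6891}} = \frac{6 \left(-7189057\right) - 24964}{\frac{171340}{6891}} = \left(-43134342 - 24964\right) \frac{6891}{171340} = \left(-43159306\right) \frac{6891}{171340} = - \frac{148705388823}{85670}$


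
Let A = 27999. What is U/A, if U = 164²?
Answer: 26896/27999 ≈ 0.96061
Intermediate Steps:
U = 26896
U/A = 26896/27999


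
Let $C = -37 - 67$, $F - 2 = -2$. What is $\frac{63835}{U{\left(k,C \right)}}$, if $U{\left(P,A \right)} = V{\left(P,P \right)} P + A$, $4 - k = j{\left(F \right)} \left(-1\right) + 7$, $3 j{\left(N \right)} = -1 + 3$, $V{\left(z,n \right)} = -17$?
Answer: $- \frac{191505}{193} \approx -992.25$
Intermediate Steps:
$F = 0$ ($F = 2 - 2 = 0$)
$j{\left(N \right)} = \frac{2}{3}$ ($j{\left(N \right)} = \frac{-1 + 3}{3} = \frac{1}{3} \cdot 2 = \frac{2}{3}$)
$C = -104$ ($C = -37 - 67 = -104$)
$k = - \frac{7}{3}$ ($k = 4 - \left(\frac{2}{3} \left(-1\right) + 7\right) = 4 - \left(- \frac{2}{3} + 7\right) = 4 - \frac{19}{3} = - \frac{7}{3} \approx -2.3333$)
$U{\left(P,A \right)} = A - 17 P$ ($U{\left(P,A \right)} = - 17 P + A = A - 17 P$)
$\frac{63835}{U{\left(k,C \right)}} = \frac{63835}{-104 - - \frac{119}{3}} = \frac{63835}{-104 + \frac{119}{3}} = \frac{63835}{- \frac{193}{3}} = 63835 \left(- \frac{3}{193}\right) = - \frac{191505}{193}$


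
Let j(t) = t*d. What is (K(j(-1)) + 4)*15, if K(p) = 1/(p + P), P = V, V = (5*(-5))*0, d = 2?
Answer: 105/2 ≈ 52.500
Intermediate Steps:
j(t) = 2*t (j(t) = t*2 = 2*t)
V = 0 (V = -25*0 = 0)
P = 0
K(p) = 1/p (K(p) = 1/(p + 0) = 1/p)
(K(j(-1)) + 4)*15 = (1/(2*(-1)) + 4)*15 = (1/(-2) + 4)*15 = (-1/2 + 4)*15 = (7/2)*15 = 105/2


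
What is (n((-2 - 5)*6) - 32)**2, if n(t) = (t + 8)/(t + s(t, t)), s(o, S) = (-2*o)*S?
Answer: 11282881/11025 ≈ 1023.4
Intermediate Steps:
s(o, S) = -2*S*o
n(t) = (8 + t)/(t - 2*t**2) (n(t) = (t + 8)/(t - 2*t*t) = (8 + t)/(t - 2*t**2))
(n((-2 - 5)*6) - 32)**2 = ((8 + (-2 - 5)*6)/((((-2 - 5)*6))*(1 - 2*(-2 - 5)*6)) - 32)**2 = ((8 - 7*6)/(((-7*6))*(1 - (-14)*6)) - 32)**2 = ((8 - 42)/((-42)*(1 - 2*(-42))) - 32)**2 = (-1/42*(-34)/(1 + 84) - 32)**2 = (-1/42*(-34)/85 - 32)**2 = (-1/42*1/85*(-34) - 32)**2 = (1/105 - 32)**2 = (-3359/105)**2 = 11282881/11025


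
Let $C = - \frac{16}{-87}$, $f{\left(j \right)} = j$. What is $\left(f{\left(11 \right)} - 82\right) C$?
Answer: $- \frac{1136}{87} \approx -13.057$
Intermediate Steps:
$C = \frac{16}{87}$ ($C = \left(-16\right) \left(- \frac{1}{87}\right) = \frac{16}{87} \approx 0.18391$)
$\left(f{\left(11 \right)} - 82\right) C = \left(11 - 82\right) \frac{16}{87} = \left(-71\right) \frac{16}{87} = - \frac{1136}{87}$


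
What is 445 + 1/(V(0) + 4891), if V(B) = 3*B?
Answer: 2176496/4891 ≈ 445.00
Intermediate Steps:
445 + 1/(V(0) + 4891) = 445 + 1/(3*0 + 4891) = 445 + 1/(0 + 4891) = 445 + 1/4891 = 2176496/4891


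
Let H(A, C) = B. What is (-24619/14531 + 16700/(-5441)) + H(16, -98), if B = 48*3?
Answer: 11008476945/79063171 ≈ 139.24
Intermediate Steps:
B = 144
H(A, C) = 144
(-24619/14531 + 16700/(-5441)) + H(16, -98) = (-24619/14531 + 16700/(-5441)) + 144 = (-24619*1/14531 + 16700*(-1/5441)) + 144 = (-24619/14531 - 16700/5441) + 144 = -376619679/79063171 + 144 = 11008476945/79063171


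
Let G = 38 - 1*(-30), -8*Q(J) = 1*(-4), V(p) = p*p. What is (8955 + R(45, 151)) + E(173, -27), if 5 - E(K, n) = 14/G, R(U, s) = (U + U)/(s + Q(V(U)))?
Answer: 30769973/3434 ≈ 8960.4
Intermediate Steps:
V(p) = p**2
Q(J) = 1/2 (Q(J) = -(-4)/8 = -1/8*(-4) = 1/2)
G = 68 (G = 38 + 30 = 68)
R(U, s) = 2*U/(1/2 + s) (R(U, s) = (U + U)/(s + 1/2) = (2*U)/(1/2 + s) = 2*U/(1/2 + s))
E(K, n) = 163/34 (E(K, n) = 5 - 14/68 = 5 - 1*7/34 = 5 - 7/34 = 163/34)
(8955 + R(45, 151)) + E(173, -27) = (8955 + 4*45/(1 + 2*151)) + 163/34 = (8955 + 4*45/(1 + 302)) + 163/34 = (8955 + 4*45/303) + 163/34 = (8955 + 4*45*(1/303)) + 163/34 = (8955 + 60/101) + 163/34 = 904515/101 + 163/34 = 30769973/3434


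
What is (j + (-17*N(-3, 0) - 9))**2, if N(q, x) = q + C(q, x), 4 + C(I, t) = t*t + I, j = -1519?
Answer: 1844164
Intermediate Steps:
C(I, t) = -4 + I + t**2 (C(I, t) = -4 + (t*t + I) = -4 + (t**2 + I) = -4 + (I + t**2) = -4 + I + t**2)
N(q, x) = -4 + x**2 + 2*q (N(q, x) = q + (-4 + q + x**2) = -4 + x**2 + 2*q)
(j + (-17*N(-3, 0) - 9))**2 = (-1519 + (-17*(-4 + 0**2 + 2*(-3)) - 9))**2 = (-1519 + (-17*(-4 + 0 - 6) - 9))**2 = (-1519 + (-17*(-10) - 9))**2 = (-1519 + (170 - 9))**2 = (-1519 + 161)**2 = (-1358)**2 = 1844164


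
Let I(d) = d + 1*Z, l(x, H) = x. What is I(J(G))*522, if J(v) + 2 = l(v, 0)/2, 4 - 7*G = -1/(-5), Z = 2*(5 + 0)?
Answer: 151119/35 ≈ 4317.7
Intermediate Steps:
Z = 10 (Z = 2*5 = 10)
G = 19/35 (G = 4/7 - (-1)/(7*(-5)) = 4/7 - (-1)*(-1)/(7*5) = 4/7 - ⅐*⅕ = 4/7 - 1/35 = 19/35 ≈ 0.54286)
J(v) = -2 + v/2
I(d) = 10 + d (I(d) = d + 1*10 = d + 10 = 10 + d)
I(J(G))*522 = (10 + (-2 + (½)*(19/35)))*522 = (10 + (-2 + 19/70))*522 = (10 - 121/70)*522 = (579/70)*522 = 151119/35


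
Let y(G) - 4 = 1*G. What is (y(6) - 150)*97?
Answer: -13580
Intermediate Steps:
y(G) = 4 + G (y(G) = 4 + 1*G = 4 + G)
(y(6) - 150)*97 = ((4 + 6) - 150)*97 = (10 - 150)*97 = -140*97 = -13580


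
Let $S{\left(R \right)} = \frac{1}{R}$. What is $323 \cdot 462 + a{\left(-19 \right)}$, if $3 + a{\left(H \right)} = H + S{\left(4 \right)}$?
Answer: $\frac{596817}{4} \approx 1.492 \cdot 10^{5}$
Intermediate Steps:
$a{\left(H \right)} = - \frac{11}{4} + H$ ($a{\left(H \right)} = -3 + \left(H + \frac{1}{4}\right) = -3 + \left(\frac{1}{4} + H\right) = - \frac{11}{4} + H$)
$323 \cdot 462 + a{\left(-19 \right)} = 323 \cdot 462 - \frac{87}{4} = 149226 - \frac{87}{4} = \frac{596817}{4}$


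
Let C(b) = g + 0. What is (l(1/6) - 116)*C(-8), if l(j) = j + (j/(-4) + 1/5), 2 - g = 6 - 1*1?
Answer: 13881/40 ≈ 347.02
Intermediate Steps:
g = -3 (g = 2 - (6 - 1*1) = 2 - (6 - 1) = 2 - 1*5 = 2 - 5 = -3)
l(j) = 1/5 + 3*j/4 (l(j) = j + (j*(-1/4) + 1*(1/5)) = j + (-j/4 + 1/5) = j + (1/5 - j/4) = 1/5 + 3*j/4)
C(b) = -3 (C(b) = -3 + 0 = -3)
(l(1/6) - 116)*C(-8) = ((1/5 + 3*(1/6)/4) - 116)*(-3) = ((1/5 + 3*(1*(1/6))/4) - 116)*(-3) = ((1/5 + (3/4)*(1/6)) - 116)*(-3) = ((1/5 + 1/8) - 116)*(-3) = (13/40 - 116)*(-3) = -4627/40*(-3) = 13881/40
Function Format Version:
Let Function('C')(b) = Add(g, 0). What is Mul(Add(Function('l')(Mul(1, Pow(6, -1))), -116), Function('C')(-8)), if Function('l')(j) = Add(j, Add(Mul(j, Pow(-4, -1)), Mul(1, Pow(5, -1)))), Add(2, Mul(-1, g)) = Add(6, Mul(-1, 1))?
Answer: Rational(13881, 40) ≈ 347.02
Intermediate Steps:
g = -3 (g = Add(2, Mul(-1, Add(6, Mul(-1, 1)))) = Add(2, Mul(-1, Add(6, -1))) = Add(2, Mul(-1, 5)) = Add(2, -5) = -3)
Function('l')(j) = Add(Rational(1, 5), Mul(Rational(3, 4), j)) (Function('l')(j) = Add(j, Add(Mul(j, Rational(-1, 4)), Mul(1, Rational(1, 5)))) = Add(j, Add(Mul(Rational(-1, 4), j), Rational(1, 5))) = Add(j, Add(Rational(1, 5), Mul(Rational(-1, 4), j))) = Add(Rational(1, 5), Mul(Rational(3, 4), j)))
Function('C')(b) = -3 (Function('C')(b) = Add(-3, 0) = -3)
Mul(Add(Function('l')(Mul(1, Pow(6, -1))), -116), Function('C')(-8)) = Mul(Add(Add(Rational(1, 5), Mul(Rational(3, 4), Mul(1, Pow(6, -1)))), -116), -3) = Mul(Add(Add(Rational(1, 5), Mul(Rational(3, 4), Mul(1, Rational(1, 6)))), -116), -3) = Mul(Add(Add(Rational(1, 5), Mul(Rational(3, 4), Rational(1, 6))), -116), -3) = Mul(Add(Add(Rational(1, 5), Rational(1, 8)), -116), -3) = Mul(Add(Rational(13, 40), -116), -3) = Mul(Rational(-4627, 40), -3) = Rational(13881, 40)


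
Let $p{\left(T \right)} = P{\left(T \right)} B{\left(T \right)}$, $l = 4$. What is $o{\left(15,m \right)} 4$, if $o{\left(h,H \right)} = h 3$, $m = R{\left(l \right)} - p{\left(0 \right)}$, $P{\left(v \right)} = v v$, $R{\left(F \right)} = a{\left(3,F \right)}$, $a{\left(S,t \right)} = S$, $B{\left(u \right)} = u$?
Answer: $180$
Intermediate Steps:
$R{\left(F \right)} = 3$
$P{\left(v \right)} = v^{2}$
$p{\left(T \right)} = T^{3}$ ($p{\left(T \right)} = T^{2} T = T^{3}$)
$m = 3$ ($m = 3 - 0^{3} = 3 - 0 = 3 + 0 = 3$)
$o{\left(h,H \right)} = 3 h$
$o{\left(15,m \right)} 4 = 3 \cdot 15 \cdot 4 = 45 \cdot 4 = 180$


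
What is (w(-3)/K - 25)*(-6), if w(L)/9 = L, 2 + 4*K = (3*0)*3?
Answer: -174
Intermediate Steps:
K = -1/2 (K = -1/2 + ((3*0)*3)/4 = -1/2 + (0*3)/4 = -1/2 + (1/4)*0 = -1/2 + 0 = -1/2 ≈ -0.50000)
w(L) = 9*L
(w(-3)/K - 25)*(-6) = ((9*(-3))/(-1/2) - 25)*(-6) = (-27*(-2) - 25)*(-6) = (54 - 25)*(-6) = 29*(-6) = -174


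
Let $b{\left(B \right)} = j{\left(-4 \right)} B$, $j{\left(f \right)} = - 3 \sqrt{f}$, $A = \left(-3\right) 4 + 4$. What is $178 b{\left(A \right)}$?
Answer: $8544 i \approx 8544.0 i$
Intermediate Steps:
$A = -8$ ($A = -12 + 4 = -8$)
$b{\left(B \right)} = - 6 i B$ ($b{\left(B \right)} = - 3 \sqrt{-4} B = - 3 \cdot 2 i B = - 6 i B$)
$178 b{\left(A \right)} = 178 \left(\left(-6\right) i \left(-8\right)\right) = 178 \cdot 48 i = 8544 i$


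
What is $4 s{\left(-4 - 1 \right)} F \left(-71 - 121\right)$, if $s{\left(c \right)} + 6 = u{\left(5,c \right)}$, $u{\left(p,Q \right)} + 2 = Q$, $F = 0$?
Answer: $0$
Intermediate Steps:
$u{\left(p,Q \right)} = -2 + Q$
$s{\left(c \right)} = -8 + c$ ($s{\left(c \right)} = -6 + \left(-2 + c\right) = -8 + c$)
$4 s{\left(-4 - 1 \right)} F \left(-71 - 121\right) = 4 \left(-8 - 5\right) 0 \left(-71 - 121\right) = 4 \left(-8 - 5\right) 0 \left(-192\right) = 4 \left(-13\right) 0 \left(-192\right) = \left(-52\right) 0 \left(-192\right) = 0 \left(-192\right) = 0$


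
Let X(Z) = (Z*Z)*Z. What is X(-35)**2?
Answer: 1838265625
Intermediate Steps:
X(Z) = Z**3 (X(Z) = Z**2*Z = Z**3)
X(-35)**2 = ((-35)**3)**2 = (-42875)**2 = 1838265625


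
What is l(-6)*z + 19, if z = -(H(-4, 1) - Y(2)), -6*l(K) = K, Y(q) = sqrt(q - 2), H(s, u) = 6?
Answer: 13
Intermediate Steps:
Y(q) = sqrt(-2 + q)
l(K) = -K/6
z = -6 (z = -(6 - sqrt(-2 + 2)) = -(6 - sqrt(0)) = -(6 - 1*0) = -(6 + 0) = -1*6 = -6)
l(-6)*z + 19 = -1/6*(-6)*(-6) + 19 = 1*(-6) + 19 = -6 + 19 = 13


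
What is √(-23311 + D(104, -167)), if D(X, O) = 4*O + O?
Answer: I*√24146 ≈ 155.39*I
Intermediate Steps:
D(X, O) = 5*O
√(-23311 + D(104, -167)) = √(-23311 + 5*(-167)) = √(-23311 - 835) = √(-24146) = I*√24146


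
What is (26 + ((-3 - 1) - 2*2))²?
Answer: 324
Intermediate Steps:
(26 + ((-3 - 1) - 2*2))² = (26 + (-4 - 4))² = (26 - 8)² = 18² = 324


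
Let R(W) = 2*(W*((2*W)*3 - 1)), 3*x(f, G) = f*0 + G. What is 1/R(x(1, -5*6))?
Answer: 1/1220 ≈ 0.00081967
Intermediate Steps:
x(f, G) = G/3 (x(f, G) = (f*0 + G)/3 = (0 + G)/3 = G/3)
R(W) = 2*W*(-1 + 6*W) (R(W) = 2*(W*(6*W - 1)) = 2*(W*(-1 + 6*W)) = 2*W*(-1 + 6*W))
1/R(x(1, -5*6)) = 1/(2*((-5*6)/3)*(-1 + 6*((-5*6)/3))) = 1/(2*((⅓)*(-30))*(-1 + 6*((⅓)*(-30)))) = 1/(2*(-10)*(-1 + 6*(-10))) = 1/(2*(-10)*(-1 - 60)) = 1/(2*(-10)*(-61)) = 1/1220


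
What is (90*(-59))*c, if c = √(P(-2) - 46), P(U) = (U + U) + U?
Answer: -10620*I*√13 ≈ -38291.0*I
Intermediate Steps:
P(U) = 3*U (P(U) = 2*U + U = 3*U)
c = 2*I*√13 (c = √(3*(-2) - 46) = √(-6 - 46) = √(-52) = 2*I*√13 ≈ 7.2111*I)
(90*(-59))*c = (90*(-59))*(2*I*√13) = -10620*I*√13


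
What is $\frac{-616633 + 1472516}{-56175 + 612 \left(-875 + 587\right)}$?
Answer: $- \frac{855883}{232431} \approx -3.6823$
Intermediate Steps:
$\frac{-616633 + 1472516}{-56175 + 612 \left(-875 + 587\right)} = \frac{855883}{-56175 + 612 \left(-288\right)} = \frac{855883}{-56175 - 176256} = \frac{855883}{-232431} = 855883 \left(- \frac{1}{232431}\right) = - \frac{855883}{232431}$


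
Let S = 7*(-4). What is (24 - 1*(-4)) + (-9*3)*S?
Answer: 784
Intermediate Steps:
S = -28
(24 - 1*(-4)) + (-9*3)*S = (24 - 1*(-4)) - 9*3*(-28) = (24 + 4) - 27*(-28) = 28 + 756 = 784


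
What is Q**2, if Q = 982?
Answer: 964324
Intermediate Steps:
Q**2 = 982**2 = 964324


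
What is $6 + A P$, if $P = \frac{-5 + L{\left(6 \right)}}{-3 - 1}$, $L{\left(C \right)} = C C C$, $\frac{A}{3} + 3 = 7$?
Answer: $-627$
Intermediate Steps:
$A = 12$ ($A = -9 + 3 \cdot 7 = -9 + 21 = 12$)
$L{\left(C \right)} = C^{3}$ ($L{\left(C \right)} = C^{2} C = C^{3}$)
$P = - \frac{211}{4}$ ($P = \frac{-5 + 6^{3}}{-3 - 1} = \frac{-5 + 216}{-4} = 211 \left(- \frac{1}{4}\right) = - \frac{211}{4} \approx -52.75$)
$6 + A P = 6 + 12 \left(- \frac{211}{4}\right) = 6 - 633 = -627$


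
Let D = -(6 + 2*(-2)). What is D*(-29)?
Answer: 58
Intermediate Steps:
D = -2 (D = -(6 - 4) = -1*2 = -2)
D*(-29) = -2*(-29) = 58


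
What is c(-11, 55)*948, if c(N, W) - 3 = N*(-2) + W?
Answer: 75840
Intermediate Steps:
c(N, W) = 3 + W - 2*N (c(N, W) = 3 + (N*(-2) + W) = 3 + (-2*N + W) = 3 + (W - 2*N) = 3 + W - 2*N)
c(-11, 55)*948 = (3 + 55 - 2*(-11))*948 = (3 + 55 + 22)*948 = 80*948 = 75840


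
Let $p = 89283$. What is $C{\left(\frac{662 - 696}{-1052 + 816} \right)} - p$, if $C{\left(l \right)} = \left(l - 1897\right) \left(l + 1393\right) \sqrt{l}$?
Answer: $-89283 - \frac{36795473139 \sqrt{2006}}{1643032} \approx -1.0923 \cdot 10^{6}$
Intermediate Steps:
$C{\left(l \right)} = \sqrt{l} \left(-1897 + l\right) \left(1393 + l\right)$ ($C{\left(l \right)} = \left(-1897 + l\right) \left(1393 + l\right) \sqrt{l} = \sqrt{l} \left(-1897 + l\right) \left(1393 + l\right)$)
$C{\left(\frac{662 - 696}{-1052 + 816} \right)} - p = \sqrt{\frac{662 - 696}{-1052 + 816}} \left(-2642521 + \left(\frac{662 - 696}{-1052 + 816}\right)^{2} - 504 \frac{662 - 696}{-1052 + 816}\right) - 89283 = \sqrt{- \frac{34}{-236}} \left(-2642521 + \left(- \frac{34}{-236}\right)^{2} - 504 \left(- \frac{34}{-236}\right)\right) - 89283 = \sqrt{\left(-34\right) \left(- \frac{1}{236}\right)} \left(-2642521 + \left(\left(-34\right) \left(- \frac{1}{236}\right)\right)^{2} - 504 \left(\left(-34\right) \left(- \frac{1}{236}\right)\right)\right) - 89283 = \sqrt{\frac{17}{118}} \left(-2642521 + \left(\frac{17}{118}\right)^{2} - \frac{4284}{59}\right) - 89283 = \frac{\sqrt{2006}}{118} \left(-2642521 + \frac{289}{13924} - \frac{4284}{59}\right) - 89283 = \frac{\sqrt{2006}}{118} \left(- \frac{36795473139}{13924}\right) - 89283 = - \frac{36795473139 \sqrt{2006}}{1643032} - 89283 = -89283 - \frac{36795473139 \sqrt{2006}}{1643032}$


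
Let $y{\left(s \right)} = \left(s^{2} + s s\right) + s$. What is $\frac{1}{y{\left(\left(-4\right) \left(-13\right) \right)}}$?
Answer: $\frac{1}{5460} \approx 0.00018315$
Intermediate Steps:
$y{\left(s \right)} = s + 2 s^{2}$ ($y{\left(s \right)} = \left(s^{2} + s^{2}\right) + s = 2 s^{2} + s = s + 2 s^{2}$)
$\frac{1}{y{\left(\left(-4\right) \left(-13\right) \right)}} = \frac{1}{\left(-4\right) \left(-13\right) \left(1 + 2 \left(\left(-4\right) \left(-13\right)\right)\right)} = \frac{1}{52 \left(1 + 2 \cdot 52\right)} = \frac{1}{52 \left(1 + 104\right)} = \frac{1}{52 \cdot 105} = \frac{1}{5460}$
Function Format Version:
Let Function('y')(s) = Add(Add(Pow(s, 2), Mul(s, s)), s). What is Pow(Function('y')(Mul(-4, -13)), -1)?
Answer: Rational(1, 5460) ≈ 0.00018315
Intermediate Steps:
Function('y')(s) = Add(s, Mul(2, Pow(s, 2))) (Function('y')(s) = Add(Add(Pow(s, 2), Pow(s, 2)), s) = Add(Mul(2, Pow(s, 2)), s) = Add(s, Mul(2, Pow(s, 2))))
Pow(Function('y')(Mul(-4, -13)), -1) = Pow(Mul(Mul(-4, -13), Add(1, Mul(2, Mul(-4, -13)))), -1) = Pow(Mul(52, Add(1, Mul(2, 52))), -1) = Pow(Mul(52, Add(1, 104)), -1) = Pow(Mul(52, 105), -1) = Pow(5460, -1) = Rational(1, 5460)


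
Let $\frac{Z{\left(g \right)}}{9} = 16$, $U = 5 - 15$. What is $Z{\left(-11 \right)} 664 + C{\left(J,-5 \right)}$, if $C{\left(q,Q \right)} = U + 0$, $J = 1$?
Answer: $95606$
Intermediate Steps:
$U = -10$ ($U = 5 - 15 = -10$)
$Z{\left(g \right)} = 144$ ($Z{\left(g \right)} = 9 \cdot 16 = 144$)
$C{\left(q,Q \right)} = -10$ ($C{\left(q,Q \right)} = -10 + 0 = -10$)
$Z{\left(-11 \right)} 664 + C{\left(J,-5 \right)} = 144 \cdot 664 - 10 = 95616 - 10 = 95606$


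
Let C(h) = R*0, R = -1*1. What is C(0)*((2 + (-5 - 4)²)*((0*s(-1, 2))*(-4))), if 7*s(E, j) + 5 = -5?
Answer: 0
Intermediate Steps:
R = -1
s(E, j) = -10/7 (s(E, j) = -5/7 + (⅐)*(-5) = -5/7 - 5/7 = -10/7)
C(h) = 0 (C(h) = -1*0 = 0)
C(0)*((2 + (-5 - 4)²)*((0*s(-1, 2))*(-4))) = 0*((2 + (-5 - 4)²)*((0*(-10/7))*(-4))) = 0*((2 + (-9)²)*(0*(-4))) = 0*((2 + 81)*0) = 0*(83*0) = 0*0 = 0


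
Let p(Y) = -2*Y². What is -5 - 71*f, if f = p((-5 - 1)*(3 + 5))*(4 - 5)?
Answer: -327173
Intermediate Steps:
f = 4608 (f = (-2*(-5 - 1)²*(3 + 5)²)*(4 - 5) = -2*(-6*8)²*(-1) = -2*(-48)²*(-1) = -2*2304*(-1) = -4608*(-1) = 4608)
-5 - 71*f = -5 - 71*4608 = -5 - 327168 = -327173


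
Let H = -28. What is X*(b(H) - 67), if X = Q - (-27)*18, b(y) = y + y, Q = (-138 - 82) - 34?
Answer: -28536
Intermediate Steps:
Q = -254 (Q = -220 - 34 = -254)
b(y) = 2*y
X = 232 (X = -254 - (-27)*18 = -254 - 1*(-486) = -254 + 486 = 232)
X*(b(H) - 67) = 232*(2*(-28) - 67) = 232*(-56 - 67) = 232*(-123) = -28536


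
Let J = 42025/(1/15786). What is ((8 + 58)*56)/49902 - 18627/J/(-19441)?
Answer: 2648243327811053/35755583324533350 ≈ 0.074065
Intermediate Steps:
J = 663406650 (J = 42025/(1/15786) = 42025*15786 = 663406650)
((8 + 58)*56)/49902 - 18627/J/(-19441) = ((8 + 58)*56)/49902 - 18627/663406650/(-19441) = (66*56)*(1/49902) - 18627*1/663406650*(-1/19441) = 3696*(1/49902) - 6209/221135550*(-1/19441) = 616/8317 + 6209/4299096227550 = 2648243327811053/35755583324533350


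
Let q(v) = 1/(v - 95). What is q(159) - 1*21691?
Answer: -1388223/64 ≈ -21691.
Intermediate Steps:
q(v) = 1/(-95 + v)
q(159) - 1*21691 = 1/(-95 + 159) - 1*21691 = 1/64 - 21691 = -1388223/64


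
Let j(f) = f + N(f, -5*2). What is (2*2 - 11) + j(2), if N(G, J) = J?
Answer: -15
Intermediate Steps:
j(f) = -10 + f (j(f) = f - 5*2 = f - 10 = -10 + f)
(2*2 - 11) + j(2) = (2*2 - 11) + (-10 + 2) = (4 - 11) - 8 = -7 - 8 = -15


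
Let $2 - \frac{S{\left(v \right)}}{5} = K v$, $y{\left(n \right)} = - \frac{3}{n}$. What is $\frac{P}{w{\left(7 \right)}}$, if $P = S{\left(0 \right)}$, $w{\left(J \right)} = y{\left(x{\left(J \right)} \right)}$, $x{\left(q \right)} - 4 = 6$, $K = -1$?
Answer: $- \frac{100}{3} \approx -33.333$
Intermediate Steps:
$x{\left(q \right)} = 10$ ($x{\left(q \right)} = 4 + 6 = 10$)
$w{\left(J \right)} = - \frac{3}{10}$
$S{\left(v \right)} = 10 + 5 v$ ($S{\left(v \right)} = 10 - 5 \left(- v\right) = 10 + 5 v$)
$P = 10$ ($P = 10 + 5 \cdot 0 = 10 + 0 = 10$)
$\frac{P}{w{\left(7 \right)}} = \frac{10}{- \frac{3}{10}} = 10 \left(- \frac{10}{3}\right) = - \frac{100}{3}$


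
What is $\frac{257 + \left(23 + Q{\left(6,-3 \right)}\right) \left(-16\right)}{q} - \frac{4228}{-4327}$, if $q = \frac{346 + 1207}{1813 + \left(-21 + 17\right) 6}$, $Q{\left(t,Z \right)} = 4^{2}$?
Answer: $- \frac{2834382017}{6719831} \approx -421.79$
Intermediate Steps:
$Q{\left(t,Z \right)} = 16$
$q = \frac{1553}{1789}$ ($q = \frac{1553}{1813 - 24} = \frac{1553}{1789} \approx 0.86808$)
$\frac{257 + \left(23 + Q{\left(6,-3 \right)}\right) \left(-16\right)}{q} - \frac{4228}{-4327} = \frac{257 + \left(23 + 16\right) \left(-16\right)}{\frac{1553}{1789}} - \frac{4228}{-4327} = \left(257 + 39 \left(-16\right)\right) \frac{1789}{1553} - - \frac{4228}{4327} = \left(257 - 624\right) \frac{1789}{1553} + \frac{4228}{4327} = \left(-367\right) \frac{1789}{1553} + \frac{4228}{4327} = - \frac{656563}{1553} + \frac{4228}{4327} = - \frac{2834382017}{6719831}$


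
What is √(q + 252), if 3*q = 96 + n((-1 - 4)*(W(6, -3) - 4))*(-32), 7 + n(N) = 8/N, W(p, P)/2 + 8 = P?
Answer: 2*√3403335/195 ≈ 18.921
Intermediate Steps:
W(p, P) = -16 + 2*P
n(N) = -7 + 8/N
q = 20672/195 (q = (96 + (-7 + 8/(((-1 - 4)*((-16 + 2*(-3)) - 4))))*(-32))/3 = (96 + (-7 + 8/((-5*((-16 - 6) - 4))))*(-32))/3 = (96 + (-7 + 8/((-5*(-22 - 4))))*(-32))/3 = (96 + (-7 + 8/((-5*(-26))))*(-32))/3 = (96 + (-7 + 8/130)*(-32))/3 = (96 + (-7 + 8*(1/130))*(-32))/3 = (96 + (-7 + 4/65)*(-32))/3 = (96 - 451/65*(-32))/3 = (96 + 14432/65)/3 = (⅓)*(20672/65) = 20672/195 ≈ 106.01)
√(q + 252) = √(20672/195 + 252) = √(69812/195) = 2*√3403335/195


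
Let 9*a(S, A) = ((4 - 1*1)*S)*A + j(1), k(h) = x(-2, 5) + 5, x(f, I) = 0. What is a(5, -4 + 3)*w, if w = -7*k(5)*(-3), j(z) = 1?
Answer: -490/3 ≈ -163.33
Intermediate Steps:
k(h) = 5 (k(h) = 0 + 5 = 5)
a(S, A) = ⅑ + A*S/3 (a(S, A) = (((4 - 1*1)*S)*A + 1)/9 = (((4 - 1)*S)*A + 1)/9 = ((3*S)*A + 1)/9 = (3*A*S + 1)/9 = (1 + 3*A*S)/9 = ⅑ + A*S/3)
w = 105 (w = -7*5*(-3) = -35*(-3) = 105)
a(5, -4 + 3)*w = (⅑ + (⅓)*(-4 + 3)*5)*105 = (⅑ + (⅓)*(-1)*5)*105 = (⅑ - 5/3)*105 = -14/9*105 = -490/3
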